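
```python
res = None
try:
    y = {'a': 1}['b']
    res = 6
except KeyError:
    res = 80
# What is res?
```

Step-by-step execution trace:
1. `y = {'a': 1}['b']` raises KeyError.
2. `res = 6` is not reached.
3. `except KeyError` matches → res = 80.
Result: 80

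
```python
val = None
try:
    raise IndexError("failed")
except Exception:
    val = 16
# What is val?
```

Step-by-step execution trace:
1. `raise IndexError(...)` raises IndexError.
2. `except Exception` matches (IndexError is a subclass of Exception) → val = 16.
Result: 16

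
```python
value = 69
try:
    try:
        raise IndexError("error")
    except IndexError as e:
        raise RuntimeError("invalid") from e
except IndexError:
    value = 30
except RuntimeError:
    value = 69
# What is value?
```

Step-by-step execution trace:
1. Inner try raises IndexError; inner `except IndexError as e` catches it.
2. `raise RuntimeError(...) from e` raises RuntimeError (IndexError is attached as __cause__, but only RuntimeError is active).
3. Outer `except IndexError` does not match RuntimeError; skipped.
4. Outer `except RuntimeError` matches → value = 69.
Result: 69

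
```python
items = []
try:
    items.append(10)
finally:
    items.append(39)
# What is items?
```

Step-by-step execution trace:
1. try: `items.append(10)` → items = [10].
2. The try body completes without raising.
3. finally always runs: `items.append(39)` → items = [10, 39].
Result: [10, 39]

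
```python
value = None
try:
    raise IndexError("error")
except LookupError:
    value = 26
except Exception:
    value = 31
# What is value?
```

Step-by-step execution trace:
1. `raise IndexError(...)` raises IndexError.
2. `except LookupError` matches (IndexError is a subclass of LookupError) → value = 26.
3. `except Exception` is not reached.
Result: 26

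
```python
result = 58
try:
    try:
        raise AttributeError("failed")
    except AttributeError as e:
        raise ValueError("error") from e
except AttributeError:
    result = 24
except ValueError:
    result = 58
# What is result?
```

Step-by-step execution trace:
1. Inner try raises AttributeError; inner `except AttributeError as e` catches it.
2. `raise ValueError(...) from e` raises ValueError (AttributeError is attached as __cause__, but only ValueError is active).
3. Outer `except AttributeError` does not match ValueError; skipped.
4. Outer `except ValueError` matches → result = 58.
Result: 58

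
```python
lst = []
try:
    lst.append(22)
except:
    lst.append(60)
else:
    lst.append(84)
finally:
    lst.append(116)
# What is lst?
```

Step-by-step execution trace:
1. try: `lst.append(22)` → lst = [22]. No exception raised.
2. `except` is skipped.
3. `else` runs: `lst.append(84)` → lst = [22, 84].
4. `finally` always runs: `lst.append(116)` → lst = [22, 84, 116].
Result: [22, 84, 116]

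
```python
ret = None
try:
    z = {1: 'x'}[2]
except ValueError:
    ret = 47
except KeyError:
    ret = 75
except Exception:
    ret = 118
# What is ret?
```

Step-by-step execution trace:
1. `z = {1: 'x'}[2]` raises KeyError.
2. `except ValueError` does not match KeyError; skipped.
3. `except KeyError` matches → ret = 75.
4. Remaining except clauses are skipped.
Result: 75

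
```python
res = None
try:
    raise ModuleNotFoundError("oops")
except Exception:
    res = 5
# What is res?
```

Step-by-step execution trace:
1. `raise ModuleNotFoundError(...)` raises ModuleNotFoundError.
2. `except Exception` matches (ModuleNotFoundError is a subclass of Exception) → res = 5.
Result: 5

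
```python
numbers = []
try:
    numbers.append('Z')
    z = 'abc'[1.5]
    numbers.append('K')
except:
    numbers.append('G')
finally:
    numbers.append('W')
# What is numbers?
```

Step-by-step execution trace:
1. try: `numbers.append('Z')` → numbers = ['Z'].
2. `z = 'abc'[1.5]` raises TypeError; `numbers.append('K')` is not reached.
3. bare `except` matches → `numbers.append('G')` → numbers = ['Z', 'G'].
4. finally always runs: `numbers.append('W')` → numbers = ['Z', 'G', 'W'].
Result: ['Z', 'G', 'W']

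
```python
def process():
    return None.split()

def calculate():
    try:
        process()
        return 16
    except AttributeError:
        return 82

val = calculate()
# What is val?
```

Step-by-step execution trace:
1. `calculate()` calls `process()`.
2. `process()` evaluates `None.split()`, which raises AttributeError; it propagates to the caller.
3. `return 16` is not reached.
4. `except AttributeError` in calculate matches → returns 82.
5. val = 82.
Result: 82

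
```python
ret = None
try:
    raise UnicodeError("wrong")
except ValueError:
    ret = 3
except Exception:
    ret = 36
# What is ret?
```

Step-by-step execution trace:
1. `raise UnicodeError(...)` raises UnicodeError.
2. `except ValueError` matches (UnicodeError is a subclass of ValueError) → ret = 3.
3. `except Exception` is not reached.
Result: 3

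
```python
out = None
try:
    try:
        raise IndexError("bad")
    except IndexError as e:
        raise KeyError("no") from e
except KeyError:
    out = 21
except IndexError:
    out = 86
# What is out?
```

Step-by-step execution trace:
1. Inner try raises IndexError; inner `except IndexError as e` catches it.
2. `raise KeyError(...) from e` raises KeyError (IndexError is attached as __cause__, but only KeyError is active).
3. Outer `except KeyError` matches → out = 21.
4. `except IndexError` is not reached.
Result: 21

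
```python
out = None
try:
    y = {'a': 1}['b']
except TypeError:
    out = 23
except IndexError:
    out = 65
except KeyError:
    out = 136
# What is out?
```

Step-by-step execution trace:
1. `y = {'a': 1}['b']` raises KeyError.
2. `except TypeError` does not match KeyError; skipped.
3. `except IndexError` does not match KeyError; skipped.
4. `except KeyError` matches → out = 136.
Result: 136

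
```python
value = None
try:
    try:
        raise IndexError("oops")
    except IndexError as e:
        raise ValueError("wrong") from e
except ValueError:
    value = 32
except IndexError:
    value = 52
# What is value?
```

Step-by-step execution trace:
1. Inner try raises IndexError; inner `except IndexError as e` catches it.
2. `raise ValueError(...) from e` raises ValueError (IndexError is attached as __cause__, but only ValueError is active).
3. Outer `except ValueError` matches → value = 32.
4. `except IndexError` is not reached.
Result: 32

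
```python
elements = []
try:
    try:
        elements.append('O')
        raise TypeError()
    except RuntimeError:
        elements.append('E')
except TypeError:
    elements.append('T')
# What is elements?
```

Step-by-step execution trace:
1. Inner try: `elements.append('O')` → elements = ['O'].
2. `raise TypeError()` raises TypeError.
3. Inner `except RuntimeError` does not match TypeError; exception propagates to outer try.
4. Outer `except TypeError` matches → `elements.append('T')` → elements = ['O', 'T'].
Result: ['O', 'T']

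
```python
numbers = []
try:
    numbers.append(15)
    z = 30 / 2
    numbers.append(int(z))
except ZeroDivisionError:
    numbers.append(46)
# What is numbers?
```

Step-by-step execution trace:
1. try: `numbers.append(15)` → numbers = [15].
2. `z = 30 / 2` → z = 15.0. No exception raised.
3. `numbers.append(int(z))` → numbers = [15, 15].
4. `except ZeroDivisionError` is skipped (no exception was raised).
Result: [15, 15]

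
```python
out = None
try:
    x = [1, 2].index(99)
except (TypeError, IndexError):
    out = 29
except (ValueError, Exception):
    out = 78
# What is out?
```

Step-by-step execution trace:
1. `x = [1, 2].index(99)` raises ValueError.
2. `except (TypeError, IndexError)` does not match ValueError; skipped.
3. `except (ValueError, Exception)` matches (ValueError is in the tuple) → out = 78.
Result: 78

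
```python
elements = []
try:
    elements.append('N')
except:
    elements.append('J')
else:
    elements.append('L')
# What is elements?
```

Step-by-step execution trace:
1. try: `elements.append('N')` → elements = ['N']. No exception raised.
2. `except` is skipped.
3. `else` runs (try completed without exception): `elements.append('L')` → elements = ['N', 'L'].
Result: ['N', 'L']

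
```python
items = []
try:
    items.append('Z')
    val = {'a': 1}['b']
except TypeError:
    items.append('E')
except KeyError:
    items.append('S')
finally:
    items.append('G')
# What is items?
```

Step-by-step execution trace:
1. try: `items.append('Z')` → items = ['Z'].
2. `val = {'a': 1}['b']` raises KeyError.
3. `except TypeError` does not match KeyError; skipped.
4. `except KeyError` matches → `items.append('S')` → items = ['Z', 'S'].
5. finally always runs: `items.append('G')` → items = ['Z', 'S', 'G'].
Result: ['Z', 'S', 'G']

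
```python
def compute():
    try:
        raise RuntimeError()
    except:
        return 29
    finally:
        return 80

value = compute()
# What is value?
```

Step-by-step execution trace:
1. `compute()` enters try: `raise RuntimeError()` raises RuntimeError.
2. bare `except` matches → `return 29` sets pending return value 29.
3. Before returning, `finally: return 80` runs and overrides the pending return.
4. compute() returns 80 → value = 80.
Result: 80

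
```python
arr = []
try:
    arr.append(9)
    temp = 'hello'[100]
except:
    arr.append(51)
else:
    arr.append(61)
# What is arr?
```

Step-by-step execution trace:
1. try: `arr.append(9)` → arr = [9].
2. `temp = 'hello'[100]` raises IndexError.
3. bare `except` matches → `arr.append(51)` → arr = [9, 51].
4. `else` is skipped (an exception was raised).
Result: [9, 51]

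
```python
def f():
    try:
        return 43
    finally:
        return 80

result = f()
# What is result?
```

Step-by-step execution trace:
1. `f()` enters try: `return 43` sets pending return value 43.
2. Before returning, `finally: return 80` runs and overrides the pending return.
3. f() returns 80 → result = 80.
Result: 80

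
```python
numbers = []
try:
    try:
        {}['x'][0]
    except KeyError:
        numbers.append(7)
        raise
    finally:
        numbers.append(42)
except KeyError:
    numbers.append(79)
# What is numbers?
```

Step-by-step execution trace:
1. Inner try: `{}['x'][0]` raises KeyError.
2. Inner `except KeyError` matches → `numbers.append(7)` → numbers = [7].
3. bare `raise` re-raises KeyError.
4. Inner `finally` runs during unwinding: `numbers.append(42)` → numbers = [7, 42].
5. Outer `except KeyError` matches → `numbers.append(79)` → numbers = [7, 42, 79].
Result: [7, 42, 79]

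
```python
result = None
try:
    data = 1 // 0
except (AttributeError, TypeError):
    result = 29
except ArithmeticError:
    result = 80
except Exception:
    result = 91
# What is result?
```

Step-by-step execution trace:
1. `data = 1 // 0` raises ZeroDivisionError.
2. `except (AttributeError, TypeError)` does not match ZeroDivisionError; skipped.
3. `except ArithmeticError` matches (ZeroDivisionError is a subclass of ArithmeticError) → result = 80.
4. `except Exception` is not reached.
Result: 80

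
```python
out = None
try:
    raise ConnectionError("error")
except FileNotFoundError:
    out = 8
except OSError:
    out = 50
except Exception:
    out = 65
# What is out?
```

Step-by-step execution trace:
1. `raise ConnectionError(...)` raises ConnectionError.
2. `except FileNotFoundError` does not match (ConnectionError is not a subclass of FileNotFoundError); skipped.
3. `except OSError` matches (ConnectionError is a subclass of OSError) → out = 50.
4. `except Exception` is not reached.
Result: 50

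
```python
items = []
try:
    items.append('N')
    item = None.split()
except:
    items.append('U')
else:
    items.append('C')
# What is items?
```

Step-by-step execution trace:
1. try: `items.append('N')` → items = ['N'].
2. `item = None.split()` raises AttributeError.
3. bare `except` matches → `items.append('U')` → items = ['N', 'U'].
4. `else` is skipped (an exception was raised).
Result: ['N', 'U']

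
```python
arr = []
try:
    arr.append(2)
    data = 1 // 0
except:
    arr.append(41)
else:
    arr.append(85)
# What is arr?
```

Step-by-step execution trace:
1. try: `arr.append(2)` → arr = [2].
2. `data = 1 // 0` raises ZeroDivisionError.
3. bare `except` matches → `arr.append(41)` → arr = [2, 41].
4. `else` is skipped (an exception was raised).
Result: [2, 41]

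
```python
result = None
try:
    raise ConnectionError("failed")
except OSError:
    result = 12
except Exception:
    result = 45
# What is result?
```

Step-by-step execution trace:
1. `raise ConnectionError(...)` raises ConnectionError.
2. `except OSError` matches (ConnectionError is a subclass of OSError) → result = 12.
3. `except Exception` is not reached.
Result: 12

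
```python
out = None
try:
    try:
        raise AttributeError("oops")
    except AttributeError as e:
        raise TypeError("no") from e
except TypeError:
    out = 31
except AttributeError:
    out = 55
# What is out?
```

Step-by-step execution trace:
1. Inner try raises AttributeError; inner `except AttributeError as e` catches it.
2. `raise TypeError(...) from e` raises TypeError (AttributeError is attached as __cause__, but only TypeError is active).
3. Outer `except TypeError` matches → out = 31.
4. `except AttributeError` is not reached.
Result: 31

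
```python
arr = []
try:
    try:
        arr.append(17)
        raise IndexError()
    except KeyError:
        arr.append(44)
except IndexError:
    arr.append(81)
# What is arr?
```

Step-by-step execution trace:
1. Inner try: `arr.append(17)` → arr = [17].
2. `raise IndexError()` raises IndexError.
3. Inner `except KeyError` does not match IndexError; exception propagates to outer try.
4. Outer `except IndexError` matches → `arr.append(81)` → arr = [17, 81].
Result: [17, 81]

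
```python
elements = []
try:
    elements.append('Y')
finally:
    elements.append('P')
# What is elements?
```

Step-by-step execution trace:
1. try: `elements.append('Y')` → elements = ['Y'].
2. The try body completes without raising.
3. finally always runs: `elements.append('P')` → elements = ['Y', 'P'].
Result: ['Y', 'P']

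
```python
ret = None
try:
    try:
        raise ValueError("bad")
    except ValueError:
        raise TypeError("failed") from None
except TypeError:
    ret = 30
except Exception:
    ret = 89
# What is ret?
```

Step-by-step execution trace:
1. Inner try raises ValueError; inner `except ValueError` catches it.
2. `raise TypeError(...) from None` raises TypeError (from None suppresses __context__, but the active exception is still TypeError).
3. Outer `except TypeError` matches → ret = 30.
4. `except Exception` is not reached.
Result: 30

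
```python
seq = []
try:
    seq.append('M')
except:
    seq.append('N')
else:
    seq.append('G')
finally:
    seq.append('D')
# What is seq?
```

Step-by-step execution trace:
1. try: `seq.append('M')` → seq = ['M']. No exception raised.
2. `except` is skipped.
3. `else` runs: `seq.append('G')` → seq = ['M', 'G'].
4. `finally` always runs: `seq.append('D')` → seq = ['M', 'G', 'D'].
Result: ['M', 'G', 'D']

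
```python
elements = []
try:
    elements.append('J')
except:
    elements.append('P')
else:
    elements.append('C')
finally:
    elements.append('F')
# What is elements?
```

Step-by-step execution trace:
1. try: `elements.append('J')` → elements = ['J']. No exception raised.
2. `except` is skipped.
3. `else` runs: `elements.append('C')` → elements = ['J', 'C'].
4. `finally` always runs: `elements.append('F')` → elements = ['J', 'C', 'F'].
Result: ['J', 'C', 'F']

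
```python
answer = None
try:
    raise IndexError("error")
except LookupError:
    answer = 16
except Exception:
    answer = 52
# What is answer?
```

Step-by-step execution trace:
1. `raise IndexError(...)` raises IndexError.
2. `except LookupError` matches (IndexError is a subclass of LookupError) → answer = 16.
3. `except Exception` is not reached.
Result: 16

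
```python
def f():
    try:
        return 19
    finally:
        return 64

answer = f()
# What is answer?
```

Step-by-step execution trace:
1. `f()` enters try: `return 19` sets pending return value 19.
2. Before returning, `finally: return 64` runs and overrides the pending return.
3. f() returns 64 → answer = 64.
Result: 64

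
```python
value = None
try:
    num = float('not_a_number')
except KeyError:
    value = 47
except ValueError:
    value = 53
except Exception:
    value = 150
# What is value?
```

Step-by-step execution trace:
1. `num = float('not_a_number')` raises ValueError.
2. `except KeyError` does not match ValueError; skipped.
3. `except ValueError` matches → value = 53.
4. Remaining except clauses are skipped.
Result: 53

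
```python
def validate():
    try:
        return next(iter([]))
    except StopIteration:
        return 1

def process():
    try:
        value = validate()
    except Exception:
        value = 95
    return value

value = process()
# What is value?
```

Step-by-step execution trace:
1. `process()` calls `validate()`.
2. In validate: `next(iter([]))` raises StopIteration; `except StopIteration` catches it → returns 1.
3. In process: `value = validate()` → value = 1. No exception reaches process.
4. `except Exception` is skipped; process returns 1.
5. value = 1.
Result: 1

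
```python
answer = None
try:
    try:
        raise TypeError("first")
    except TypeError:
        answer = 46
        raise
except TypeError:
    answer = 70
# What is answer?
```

Step-by-step execution trace:
1. Inner try: `raise TypeError("first")` raises TypeError.
2. Inner `except TypeError` matches → answer = 46.
3. bare `raise` re-raises the same TypeError.
4. Outer `except TypeError` matches → answer = 70.
Result: 70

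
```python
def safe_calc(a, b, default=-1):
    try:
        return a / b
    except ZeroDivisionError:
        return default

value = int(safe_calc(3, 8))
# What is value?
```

Step-by-step execution trace:
1. `safe_calc(3, 8)` enters try: `return 3 / 8` → returns 0.375. No exception raised.
2. `except ZeroDivisionError` is skipped.
3. `int(0.375)` → 0 → value = 0.
Result: 0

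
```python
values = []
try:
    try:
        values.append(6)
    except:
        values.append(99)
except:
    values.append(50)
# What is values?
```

Step-by-step execution trace:
1. Inner try: `values.append(6)` → values = [6]. No exception raised.
2. Inner `except` is skipped.
3. Inner try completes normally; outer `except` is skipped.
Result: [6]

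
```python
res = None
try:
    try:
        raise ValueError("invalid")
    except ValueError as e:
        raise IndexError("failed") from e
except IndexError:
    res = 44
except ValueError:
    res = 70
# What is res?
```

Step-by-step execution trace:
1. Inner try raises ValueError; inner `except ValueError as e` catches it.
2. `raise IndexError(...) from e` raises IndexError (ValueError is attached as __cause__, but only IndexError is active).
3. Outer `except IndexError` matches → res = 44.
4. `except ValueError` is not reached.
Result: 44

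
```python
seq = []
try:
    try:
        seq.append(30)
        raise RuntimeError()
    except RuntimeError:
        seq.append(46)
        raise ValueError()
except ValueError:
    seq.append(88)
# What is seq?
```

Step-by-step execution trace:
1. Inner try: `seq.append(30)` → seq = [30].
2. `raise RuntimeError()` raises RuntimeError.
3. Inner `except RuntimeError` matches → `seq.append(46)` → seq = [30, 46].
4. `raise ValueError()` raises ValueError; propagates to outer try.
5. Outer `except ValueError` matches → `seq.append(88)` → seq = [30, 46, 88].
Result: [30, 46, 88]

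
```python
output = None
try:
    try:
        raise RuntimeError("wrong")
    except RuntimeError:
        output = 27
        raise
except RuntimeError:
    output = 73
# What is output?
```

Step-by-step execution trace:
1. Inner try: `raise RuntimeError("wrong")` raises RuntimeError.
2. Inner `except RuntimeError` matches → output = 27.
3. bare `raise` re-raises the same RuntimeError.
4. Outer `except RuntimeError` matches → output = 73.
Result: 73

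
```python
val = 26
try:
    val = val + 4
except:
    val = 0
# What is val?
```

Step-by-step execution trace:
1. val starts at 26.
2. try: `val = val + 4` → val = 30. No exception raised.
3. `except` is skipped.
Result: 30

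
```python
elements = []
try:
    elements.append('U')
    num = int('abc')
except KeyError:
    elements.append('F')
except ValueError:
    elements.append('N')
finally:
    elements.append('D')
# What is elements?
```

Step-by-step execution trace:
1. try: `elements.append('U')` → elements = ['U'].
2. `num = int('abc')` raises ValueError.
3. `except KeyError` does not match ValueError; skipped.
4. `except ValueError` matches → `elements.append('N')` → elements = ['U', 'N'].
5. finally always runs: `elements.append('D')` → elements = ['U', 'N', 'D'].
Result: ['U', 'N', 'D']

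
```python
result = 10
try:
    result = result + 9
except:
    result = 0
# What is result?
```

Step-by-step execution trace:
1. result starts at 10.
2. try: `result = result + 9` → result = 19. No exception raised.
3. `except` is skipped.
Result: 19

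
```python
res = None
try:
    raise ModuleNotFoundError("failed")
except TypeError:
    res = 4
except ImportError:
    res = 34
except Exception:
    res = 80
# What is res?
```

Step-by-step execution trace:
1. `raise ModuleNotFoundError(...)` raises ModuleNotFoundError.
2. `except TypeError` does not match (ModuleNotFoundError is not a subclass of TypeError); skipped.
3. `except ImportError` matches (ModuleNotFoundError is a subclass of ImportError) → res = 34.
4. `except Exception` is not reached.
Result: 34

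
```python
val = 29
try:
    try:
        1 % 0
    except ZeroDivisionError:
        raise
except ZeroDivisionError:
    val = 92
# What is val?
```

Step-by-step execution trace:
1. Inner try: `1 % 0` raises ZeroDivisionError.
2. Inner `except ZeroDivisionError` matches; bare `raise` re-raises the same ZeroDivisionError.
3. Outer `except ZeroDivisionError` matches → val = 92.
Result: 92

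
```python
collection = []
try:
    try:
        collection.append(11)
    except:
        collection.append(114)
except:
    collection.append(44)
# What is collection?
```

Step-by-step execution trace:
1. Inner try: `collection.append(11)` → collection = [11]. No exception raised.
2. Inner `except` is skipped.
3. Inner try completes normally; outer `except` is skipped.
Result: [11]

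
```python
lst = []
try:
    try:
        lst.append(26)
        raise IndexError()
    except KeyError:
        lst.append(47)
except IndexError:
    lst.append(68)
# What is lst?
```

Step-by-step execution trace:
1. Inner try: `lst.append(26)` → lst = [26].
2. `raise IndexError()` raises IndexError.
3. Inner `except KeyError` does not match IndexError; exception propagates to outer try.
4. Outer `except IndexError` matches → `lst.append(68)` → lst = [26, 68].
Result: [26, 68]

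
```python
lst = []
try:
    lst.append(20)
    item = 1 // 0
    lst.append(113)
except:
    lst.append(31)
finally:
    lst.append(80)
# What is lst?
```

Step-by-step execution trace:
1. try: `lst.append(20)` → lst = [20].
2. `item = 1 // 0` raises ZeroDivisionError; `lst.append(113)` is not reached.
3. bare `except` matches → `lst.append(31)` → lst = [20, 31].
4. finally always runs: `lst.append(80)` → lst = [20, 31, 80].
Result: [20, 31, 80]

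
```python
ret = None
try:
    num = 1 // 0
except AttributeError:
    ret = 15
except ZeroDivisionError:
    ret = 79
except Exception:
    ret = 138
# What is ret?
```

Step-by-step execution trace:
1. `num = 1 // 0` raises ZeroDivisionError.
2. `except AttributeError` does not match ZeroDivisionError; skipped.
3. `except ZeroDivisionError` matches → ret = 79.
4. Remaining except clauses are skipped.
Result: 79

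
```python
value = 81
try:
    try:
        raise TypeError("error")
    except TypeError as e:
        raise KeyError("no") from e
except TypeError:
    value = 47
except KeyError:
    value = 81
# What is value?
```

Step-by-step execution trace:
1. Inner try raises TypeError; inner `except TypeError as e` catches it.
2. `raise KeyError(...) from e` raises KeyError (TypeError is attached as __cause__, but only KeyError is active).
3. Outer `except TypeError` does not match KeyError; skipped.
4. Outer `except KeyError` matches → value = 81.
Result: 81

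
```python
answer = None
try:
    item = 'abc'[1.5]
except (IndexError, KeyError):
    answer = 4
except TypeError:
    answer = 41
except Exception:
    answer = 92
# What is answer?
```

Step-by-step execution trace:
1. `item = 'abc'[1.5]` raises TypeError.
2. `except (IndexError, KeyError)` does not match TypeError; skipped.
3. `except TypeError` matches (exact type match) → answer = 41.
4. `except Exception` is not reached.
Result: 41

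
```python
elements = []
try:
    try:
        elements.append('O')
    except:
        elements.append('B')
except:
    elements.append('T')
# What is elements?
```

Step-by-step execution trace:
1. Inner try: `elements.append('O')` → elements = ['O']. No exception raised.
2. Inner `except` is skipped.
3. Inner try completes normally; outer `except` is skipped.
Result: ['O']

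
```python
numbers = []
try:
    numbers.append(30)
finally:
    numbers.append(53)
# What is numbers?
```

Step-by-step execution trace:
1. try: `numbers.append(30)` → numbers = [30].
2. The try body completes without raising.
3. finally always runs: `numbers.append(53)` → numbers = [30, 53].
Result: [30, 53]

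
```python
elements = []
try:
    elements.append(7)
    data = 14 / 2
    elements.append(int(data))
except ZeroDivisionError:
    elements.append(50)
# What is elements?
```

Step-by-step execution trace:
1. try: `elements.append(7)` → elements = [7].
2. `data = 14 / 2` → data = 7.0. No exception raised.
3. `elements.append(int(data))` → elements = [7, 7].
4. `except ZeroDivisionError` is skipped (no exception was raised).
Result: [7, 7]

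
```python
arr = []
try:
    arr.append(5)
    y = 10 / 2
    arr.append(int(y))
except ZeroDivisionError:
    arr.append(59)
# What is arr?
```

Step-by-step execution trace:
1. try: `arr.append(5)` → arr = [5].
2. `y = 10 / 2` → y = 5.0. No exception raised.
3. `arr.append(int(y))` → arr = [5, 5].
4. `except ZeroDivisionError` is skipped (no exception was raised).
Result: [5, 5]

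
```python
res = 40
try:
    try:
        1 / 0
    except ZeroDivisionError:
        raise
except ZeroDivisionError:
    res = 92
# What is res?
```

Step-by-step execution trace:
1. Inner try: `1 / 0` raises ZeroDivisionError.
2. Inner `except ZeroDivisionError` matches; bare `raise` re-raises the same ZeroDivisionError.
3. Outer `except ZeroDivisionError` matches → res = 92.
Result: 92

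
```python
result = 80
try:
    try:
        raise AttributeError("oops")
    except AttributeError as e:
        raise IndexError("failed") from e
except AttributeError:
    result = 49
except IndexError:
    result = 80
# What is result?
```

Step-by-step execution trace:
1. Inner try raises AttributeError; inner `except AttributeError as e` catches it.
2. `raise IndexError(...) from e` raises IndexError (AttributeError is attached as __cause__, but only IndexError is active).
3. Outer `except AttributeError` does not match IndexError; skipped.
4. Outer `except IndexError` matches → result = 80.
Result: 80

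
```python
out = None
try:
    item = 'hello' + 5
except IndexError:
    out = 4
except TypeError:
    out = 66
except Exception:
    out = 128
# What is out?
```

Step-by-step execution trace:
1. `item = 'hello' + 5` raises TypeError.
2. `except IndexError` does not match TypeError; skipped.
3. `except TypeError` matches → out = 66.
4. Remaining except clauses are skipped.
Result: 66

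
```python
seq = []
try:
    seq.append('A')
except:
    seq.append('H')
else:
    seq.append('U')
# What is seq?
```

Step-by-step execution trace:
1. try: `seq.append('A')` → seq = ['A']. No exception raised.
2. `except` is skipped.
3. `else` runs (try completed without exception): `seq.append('U')` → seq = ['A', 'U'].
Result: ['A', 'U']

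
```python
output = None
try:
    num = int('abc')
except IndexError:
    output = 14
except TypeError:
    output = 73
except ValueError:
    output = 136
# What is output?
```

Step-by-step execution trace:
1. `num = int('abc')` raises ValueError.
2. `except IndexError` does not match ValueError; skipped.
3. `except TypeError` does not match ValueError; skipped.
4. `except ValueError` matches → output = 136.
Result: 136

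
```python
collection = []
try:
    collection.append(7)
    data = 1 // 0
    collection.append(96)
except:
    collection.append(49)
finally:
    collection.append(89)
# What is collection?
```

Step-by-step execution trace:
1. try: `collection.append(7)` → collection = [7].
2. `data = 1 // 0` raises ZeroDivisionError; `collection.append(96)` is not reached.
3. bare `except` matches → `collection.append(49)` → collection = [7, 49].
4. finally always runs: `collection.append(89)` → collection = [7, 49, 89].
Result: [7, 49, 89]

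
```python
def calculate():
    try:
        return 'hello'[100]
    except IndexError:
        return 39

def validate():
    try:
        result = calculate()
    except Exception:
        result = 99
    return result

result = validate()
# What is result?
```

Step-by-step execution trace:
1. `validate()` calls `calculate()`.
2. In calculate: `'hello'[100]` raises IndexError; `except IndexError` catches it → returns 39.
3. In validate: `result = calculate()` → result = 39. No exception reaches validate.
4. `except Exception` is skipped; validate returns 39.
5. result = 39.
Result: 39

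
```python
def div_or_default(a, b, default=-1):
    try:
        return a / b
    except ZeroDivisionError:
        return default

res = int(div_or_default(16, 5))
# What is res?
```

Step-by-step execution trace:
1. `div_or_default(16, 5)` enters try: `return 16 / 5` → returns 3.2. No exception raised.
2. `except ZeroDivisionError` is skipped.
3. `int(3.2)` → 3 → res = 3.
Result: 3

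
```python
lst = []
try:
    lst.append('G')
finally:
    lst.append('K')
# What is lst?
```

Step-by-step execution trace:
1. try: `lst.append('G')` → lst = ['G'].
2. The try body completes without raising.
3. finally always runs: `lst.append('K')` → lst = ['G', 'K'].
Result: ['G', 'K']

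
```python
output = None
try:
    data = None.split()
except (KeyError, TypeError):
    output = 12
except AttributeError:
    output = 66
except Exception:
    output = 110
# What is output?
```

Step-by-step execution trace:
1. `data = None.split()` raises AttributeError.
2. `except (KeyError, TypeError)` does not match AttributeError; skipped.
3. `except AttributeError` matches (exact type match) → output = 66.
4. `except Exception` is not reached.
Result: 66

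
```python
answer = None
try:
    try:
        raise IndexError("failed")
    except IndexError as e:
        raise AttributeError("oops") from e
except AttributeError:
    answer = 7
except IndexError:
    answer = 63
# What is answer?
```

Step-by-step execution trace:
1. Inner try raises IndexError; inner `except IndexError as e` catches it.
2. `raise AttributeError(...) from e` raises AttributeError (IndexError is attached as __cause__, but only AttributeError is active).
3. Outer `except AttributeError` matches → answer = 7.
4. `except IndexError` is not reached.
Result: 7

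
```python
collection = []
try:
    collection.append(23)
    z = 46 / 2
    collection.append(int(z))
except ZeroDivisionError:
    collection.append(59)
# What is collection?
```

Step-by-step execution trace:
1. try: `collection.append(23)` → collection = [23].
2. `z = 46 / 2` → z = 23.0. No exception raised.
3. `collection.append(int(z))` → collection = [23, 23].
4. `except ZeroDivisionError` is skipped (no exception was raised).
Result: [23, 23]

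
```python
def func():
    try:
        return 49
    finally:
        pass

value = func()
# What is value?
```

Step-by-step execution trace:
1. `func()` enters try: `return 49` sets pending return value 49.
2. Before returning, `finally: pass` runs (no effect).
3. func() returns 49 → value = 49.
Result: 49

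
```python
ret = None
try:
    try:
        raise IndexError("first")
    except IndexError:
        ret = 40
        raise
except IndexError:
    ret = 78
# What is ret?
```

Step-by-step execution trace:
1. Inner try: `raise IndexError("first")` raises IndexError.
2. Inner `except IndexError` matches → ret = 40.
3. bare `raise` re-raises the same IndexError.
4. Outer `except IndexError` matches → ret = 78.
Result: 78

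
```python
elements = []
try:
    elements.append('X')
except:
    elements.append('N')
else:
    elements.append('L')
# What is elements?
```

Step-by-step execution trace:
1. try: `elements.append('X')` → elements = ['X']. No exception raised.
2. `except` is skipped.
3. `else` runs (try completed without exception): `elements.append('L')` → elements = ['X', 'L'].
Result: ['X', 'L']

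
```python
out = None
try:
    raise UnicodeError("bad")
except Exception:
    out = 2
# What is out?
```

Step-by-step execution trace:
1. `raise UnicodeError(...)` raises UnicodeError.
2. `except Exception` matches (UnicodeError is a subclass of Exception) → out = 2.
Result: 2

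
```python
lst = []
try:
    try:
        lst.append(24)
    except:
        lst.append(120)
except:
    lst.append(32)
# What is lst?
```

Step-by-step execution trace:
1. Inner try: `lst.append(24)` → lst = [24]. No exception raised.
2. Inner `except` is skipped.
3. Inner try completes normally; outer `except` is skipped.
Result: [24]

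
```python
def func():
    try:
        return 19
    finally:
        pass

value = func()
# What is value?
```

Step-by-step execution trace:
1. `func()` enters try: `return 19` sets pending return value 19.
2. Before returning, `finally: pass` runs (no effect).
3. func() returns 19 → value = 19.
Result: 19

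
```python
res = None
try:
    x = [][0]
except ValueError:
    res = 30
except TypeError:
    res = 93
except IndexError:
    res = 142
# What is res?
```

Step-by-step execution trace:
1. `x = [][0]` raises IndexError.
2. `except ValueError` does not match IndexError; skipped.
3. `except TypeError` does not match IndexError; skipped.
4. `except IndexError` matches → res = 142.
Result: 142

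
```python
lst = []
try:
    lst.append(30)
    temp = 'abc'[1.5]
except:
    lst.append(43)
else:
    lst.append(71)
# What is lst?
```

Step-by-step execution trace:
1. try: `lst.append(30)` → lst = [30].
2. `temp = 'abc'[1.5]` raises TypeError.
3. bare `except` matches → `lst.append(43)` → lst = [30, 43].
4. `else` is skipped (an exception was raised).
Result: [30, 43]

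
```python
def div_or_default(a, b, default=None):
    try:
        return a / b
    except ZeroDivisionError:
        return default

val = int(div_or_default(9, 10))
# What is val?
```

Step-by-step execution trace:
1. `div_or_default(9, 10)` enters try: `return 9 / 10` → returns 0.9. No exception raised.
2. `except ZeroDivisionError` is skipped.
3. `int(0.9)` → 0 → val = 0.
Result: 0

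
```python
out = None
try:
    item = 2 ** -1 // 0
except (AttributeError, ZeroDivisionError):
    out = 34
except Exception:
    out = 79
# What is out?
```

Step-by-step execution trace:
1. `item = 2 ** -1 // 0` raises ZeroDivisionError.
2. `except (AttributeError, ZeroDivisionError)` matches (ZeroDivisionError is in the tuple) → out = 34.
3. `except Exception` is not reached.
Result: 34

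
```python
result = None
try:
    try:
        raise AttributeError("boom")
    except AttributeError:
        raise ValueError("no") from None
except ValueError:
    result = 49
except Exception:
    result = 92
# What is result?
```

Step-by-step execution trace:
1. Inner try raises AttributeError; inner `except AttributeError` catches it.
2. `raise ValueError(...) from None` raises ValueError (from None suppresses __context__, but the active exception is still ValueError).
3. Outer `except ValueError` matches → result = 49.
4. `except Exception` is not reached.
Result: 49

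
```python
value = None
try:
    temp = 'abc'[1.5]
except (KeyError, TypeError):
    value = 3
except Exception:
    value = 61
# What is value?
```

Step-by-step execution trace:
1. `temp = 'abc'[1.5]` raises TypeError.
2. `except (KeyError, TypeError)` matches (TypeError is in the tuple) → value = 3.
3. `except Exception` is not reached.
Result: 3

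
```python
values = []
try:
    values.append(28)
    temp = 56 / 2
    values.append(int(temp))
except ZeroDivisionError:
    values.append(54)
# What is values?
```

Step-by-step execution trace:
1. try: `values.append(28)` → values = [28].
2. `temp = 56 / 2` → temp = 28.0. No exception raised.
3. `values.append(int(temp))` → values = [28, 28].
4. `except ZeroDivisionError` is skipped (no exception was raised).
Result: [28, 28]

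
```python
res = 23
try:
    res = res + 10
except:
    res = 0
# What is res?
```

Step-by-step execution trace:
1. res starts at 23.
2. try: `res = res + 10` → res = 33. No exception raised.
3. `except` is skipped.
Result: 33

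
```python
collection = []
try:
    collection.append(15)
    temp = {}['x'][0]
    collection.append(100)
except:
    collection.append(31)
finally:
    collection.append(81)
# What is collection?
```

Step-by-step execution trace:
1. try: `collection.append(15)` → collection = [15].
2. `temp = {}['x'][0]` raises KeyError; `collection.append(100)` is not reached.
3. bare `except` matches → `collection.append(31)` → collection = [15, 31].
4. finally always runs: `collection.append(81)` → collection = [15, 31, 81].
Result: [15, 31, 81]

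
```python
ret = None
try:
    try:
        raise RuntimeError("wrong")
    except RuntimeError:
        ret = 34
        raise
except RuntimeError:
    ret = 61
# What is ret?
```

Step-by-step execution trace:
1. Inner try: `raise RuntimeError("wrong")` raises RuntimeError.
2. Inner `except RuntimeError` matches → ret = 34.
3. bare `raise` re-raises the same RuntimeError.
4. Outer `except RuntimeError` matches → ret = 61.
Result: 61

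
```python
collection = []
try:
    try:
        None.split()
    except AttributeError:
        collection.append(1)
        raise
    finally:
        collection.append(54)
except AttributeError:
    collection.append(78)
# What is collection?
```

Step-by-step execution trace:
1. Inner try: `None.split()` raises AttributeError.
2. Inner `except AttributeError` matches → `collection.append(1)` → collection = [1].
3. bare `raise` re-raises AttributeError.
4. Inner `finally` runs during unwinding: `collection.append(54)` → collection = [1, 54].
5. Outer `except AttributeError` matches → `collection.append(78)` → collection = [1, 54, 78].
Result: [1, 54, 78]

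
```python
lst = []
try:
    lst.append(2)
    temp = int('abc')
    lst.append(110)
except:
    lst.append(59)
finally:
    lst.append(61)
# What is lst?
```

Step-by-step execution trace:
1. try: `lst.append(2)` → lst = [2].
2. `temp = int('abc')` raises ValueError; `lst.append(110)` is not reached.
3. bare `except` matches → `lst.append(59)` → lst = [2, 59].
4. finally always runs: `lst.append(61)` → lst = [2, 59, 61].
Result: [2, 59, 61]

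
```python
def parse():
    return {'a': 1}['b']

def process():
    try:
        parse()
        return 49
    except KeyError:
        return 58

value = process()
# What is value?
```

Step-by-step execution trace:
1. `process()` calls `parse()`.
2. `parse()` evaluates `{'a': 1}['b']`, which raises KeyError; it propagates to the caller.
3. `return 49` is not reached.
4. `except KeyError` in process matches → returns 58.
5. value = 58.
Result: 58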